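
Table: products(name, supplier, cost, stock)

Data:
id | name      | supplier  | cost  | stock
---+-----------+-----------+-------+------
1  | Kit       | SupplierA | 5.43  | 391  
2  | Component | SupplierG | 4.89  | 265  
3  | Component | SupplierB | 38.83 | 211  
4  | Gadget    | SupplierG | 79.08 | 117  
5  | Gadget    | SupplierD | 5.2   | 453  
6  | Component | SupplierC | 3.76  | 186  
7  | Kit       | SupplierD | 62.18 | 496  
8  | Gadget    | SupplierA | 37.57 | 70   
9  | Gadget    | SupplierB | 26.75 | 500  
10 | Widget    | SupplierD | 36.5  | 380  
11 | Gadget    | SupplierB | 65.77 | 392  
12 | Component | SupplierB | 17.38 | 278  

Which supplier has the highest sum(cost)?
SELECT supplier, SUM(cost) as val
FROM products
GROUP BY supplier
ORDER BY val DESC
LIMIT 1

Result: SupplierB with sum(cost) = 148.73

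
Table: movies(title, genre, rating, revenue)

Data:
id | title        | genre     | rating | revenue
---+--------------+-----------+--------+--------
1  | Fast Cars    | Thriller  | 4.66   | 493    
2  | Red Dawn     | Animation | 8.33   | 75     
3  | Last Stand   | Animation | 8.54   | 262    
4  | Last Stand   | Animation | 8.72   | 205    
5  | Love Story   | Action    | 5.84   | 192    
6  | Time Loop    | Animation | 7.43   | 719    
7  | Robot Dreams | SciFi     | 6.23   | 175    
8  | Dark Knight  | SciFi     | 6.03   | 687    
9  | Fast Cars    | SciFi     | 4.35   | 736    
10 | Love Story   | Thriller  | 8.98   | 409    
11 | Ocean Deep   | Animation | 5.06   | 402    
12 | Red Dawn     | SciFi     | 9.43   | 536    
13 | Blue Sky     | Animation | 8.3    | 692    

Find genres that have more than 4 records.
SELECT genre, COUNT(*) as cnt
FROM movies
GROUP BY genre
HAVING COUNT(*) > 4

Result:
  Animation: 6

Note: HAVING filters groups after aggregation, WHERE filters rows before.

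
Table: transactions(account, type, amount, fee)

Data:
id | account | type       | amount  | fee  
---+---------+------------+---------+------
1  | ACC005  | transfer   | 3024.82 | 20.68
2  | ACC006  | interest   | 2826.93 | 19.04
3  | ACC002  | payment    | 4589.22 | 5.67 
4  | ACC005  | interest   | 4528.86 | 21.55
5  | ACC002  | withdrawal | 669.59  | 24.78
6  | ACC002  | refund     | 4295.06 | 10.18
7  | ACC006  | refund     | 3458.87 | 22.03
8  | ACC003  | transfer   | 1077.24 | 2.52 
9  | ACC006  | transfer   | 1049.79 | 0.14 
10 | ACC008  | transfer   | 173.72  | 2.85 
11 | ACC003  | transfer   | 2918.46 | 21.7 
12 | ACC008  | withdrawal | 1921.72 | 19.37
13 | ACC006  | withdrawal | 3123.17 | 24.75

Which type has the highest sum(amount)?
SELECT type, SUM(amount) as val
FROM transactions
GROUP BY type
ORDER BY val DESC
LIMIT 1

Result: transfer with sum(amount) = 8244.03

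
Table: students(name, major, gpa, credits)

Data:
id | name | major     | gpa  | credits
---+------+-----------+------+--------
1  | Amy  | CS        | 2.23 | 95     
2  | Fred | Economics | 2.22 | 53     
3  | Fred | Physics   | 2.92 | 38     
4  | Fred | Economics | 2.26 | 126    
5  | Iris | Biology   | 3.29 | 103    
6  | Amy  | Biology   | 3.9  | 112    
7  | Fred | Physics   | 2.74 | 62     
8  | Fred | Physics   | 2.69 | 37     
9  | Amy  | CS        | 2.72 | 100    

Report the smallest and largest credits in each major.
SELECT major, MIN(credits), MAX(credits)
FROM students
GROUP BY major

Result:
  Biology: min=103, max=112
  CS: min=95, max=100
  Economics: min=53, max=126
  Physics: min=37, max=62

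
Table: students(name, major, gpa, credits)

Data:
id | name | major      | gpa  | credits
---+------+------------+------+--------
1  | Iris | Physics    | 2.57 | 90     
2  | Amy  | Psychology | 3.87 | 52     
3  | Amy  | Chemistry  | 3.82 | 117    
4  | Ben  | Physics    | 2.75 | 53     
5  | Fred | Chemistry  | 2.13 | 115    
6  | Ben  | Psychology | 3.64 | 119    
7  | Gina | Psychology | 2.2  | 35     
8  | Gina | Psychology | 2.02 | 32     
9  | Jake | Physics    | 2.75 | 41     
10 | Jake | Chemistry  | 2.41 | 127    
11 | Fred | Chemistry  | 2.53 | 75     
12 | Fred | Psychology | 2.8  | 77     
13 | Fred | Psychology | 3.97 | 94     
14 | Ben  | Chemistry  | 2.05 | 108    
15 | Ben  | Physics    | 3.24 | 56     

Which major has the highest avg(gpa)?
SELECT major, AVG(gpa) as val
FROM students
GROUP BY major
ORDER BY val DESC
LIMIT 1

Result: Psychology with avg(gpa) = 3.08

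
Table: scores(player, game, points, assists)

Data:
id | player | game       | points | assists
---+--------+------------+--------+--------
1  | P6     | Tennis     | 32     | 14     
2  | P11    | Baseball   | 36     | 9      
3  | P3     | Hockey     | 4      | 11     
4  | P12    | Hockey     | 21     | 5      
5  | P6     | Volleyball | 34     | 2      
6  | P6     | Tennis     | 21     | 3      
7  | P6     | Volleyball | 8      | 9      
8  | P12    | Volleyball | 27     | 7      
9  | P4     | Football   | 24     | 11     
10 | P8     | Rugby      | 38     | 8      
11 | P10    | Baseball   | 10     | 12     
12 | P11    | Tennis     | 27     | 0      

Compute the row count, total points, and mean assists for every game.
SELECT game,
       COUNT(*) as cnt,
       SUM(points) as total_points,
       AVG(assists) as avg_assists
FROM scores
GROUP BY game

Result:
  Baseball: 2 records, 46 total points, 10.50 avg assists
  Football: 1 records, 24 total points, 11.00 avg assists
  Hockey: 2 records, 25 total points, 8.00 avg assists
  Rugby: 1 records, 38 total points, 8.00 avg assists
  Tennis: 3 records, 80 total points, 5.67 avg assists
  Volleyball: 3 records, 69 total points, 6.00 avg assists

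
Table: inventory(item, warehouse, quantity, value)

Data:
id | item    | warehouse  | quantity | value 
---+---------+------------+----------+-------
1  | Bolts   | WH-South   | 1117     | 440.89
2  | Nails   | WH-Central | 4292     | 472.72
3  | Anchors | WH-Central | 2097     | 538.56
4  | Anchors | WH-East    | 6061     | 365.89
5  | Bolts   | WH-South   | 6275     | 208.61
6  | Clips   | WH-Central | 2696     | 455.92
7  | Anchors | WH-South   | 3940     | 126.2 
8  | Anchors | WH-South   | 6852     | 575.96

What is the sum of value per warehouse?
SELECT warehouse, SUM(value) as result
FROM inventory
GROUP BY warehouse

Result:
  WH-Central: 1467.20
  WH-East: 365.89
  WH-South: 1351.66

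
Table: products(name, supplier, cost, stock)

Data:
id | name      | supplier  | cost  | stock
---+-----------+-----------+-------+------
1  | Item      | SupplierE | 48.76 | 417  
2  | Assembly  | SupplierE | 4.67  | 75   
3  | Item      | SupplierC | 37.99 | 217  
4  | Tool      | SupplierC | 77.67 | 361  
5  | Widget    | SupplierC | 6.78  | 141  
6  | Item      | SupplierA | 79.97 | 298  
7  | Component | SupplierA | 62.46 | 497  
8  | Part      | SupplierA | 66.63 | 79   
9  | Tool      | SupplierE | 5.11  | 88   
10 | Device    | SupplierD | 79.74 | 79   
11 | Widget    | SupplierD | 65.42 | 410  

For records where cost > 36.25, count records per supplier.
SELECT supplier, COUNT(*)
FROM products
WHERE cost > 36.25
GROUP BY supplier

Note: WHERE filters rows before grouping.

Result:
  SupplierA: 3
  SupplierC: 2
  SupplierD: 2
  SupplierE: 1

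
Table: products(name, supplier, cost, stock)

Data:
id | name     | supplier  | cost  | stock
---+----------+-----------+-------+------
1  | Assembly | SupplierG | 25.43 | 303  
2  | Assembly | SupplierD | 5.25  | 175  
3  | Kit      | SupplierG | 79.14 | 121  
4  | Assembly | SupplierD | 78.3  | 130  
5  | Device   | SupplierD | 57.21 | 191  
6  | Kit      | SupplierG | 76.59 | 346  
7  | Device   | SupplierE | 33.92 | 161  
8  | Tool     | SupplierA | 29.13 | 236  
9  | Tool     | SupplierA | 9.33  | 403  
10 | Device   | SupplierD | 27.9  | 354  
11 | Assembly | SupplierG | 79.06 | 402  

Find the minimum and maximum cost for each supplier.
SELECT supplier, MIN(cost), MAX(cost)
FROM products
GROUP BY supplier

Result:
  SupplierA: min=9.33, max=29.13
  SupplierD: min=5.25, max=78.30
  SupplierE: min=33.92, max=33.92
  SupplierG: min=25.43, max=79.14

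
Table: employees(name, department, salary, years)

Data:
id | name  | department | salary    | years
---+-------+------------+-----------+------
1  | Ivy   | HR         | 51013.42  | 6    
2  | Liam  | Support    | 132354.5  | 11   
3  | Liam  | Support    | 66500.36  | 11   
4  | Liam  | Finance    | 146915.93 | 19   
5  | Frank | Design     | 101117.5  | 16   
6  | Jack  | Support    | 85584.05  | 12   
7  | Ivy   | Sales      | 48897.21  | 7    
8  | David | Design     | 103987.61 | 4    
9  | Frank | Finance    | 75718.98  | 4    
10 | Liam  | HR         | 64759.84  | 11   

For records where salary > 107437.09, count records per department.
SELECT department, COUNT(*)
FROM employees
WHERE salary > 107437.09
GROUP BY department

Note: WHERE filters rows before grouping.

Result:
  Finance: 1
  Support: 1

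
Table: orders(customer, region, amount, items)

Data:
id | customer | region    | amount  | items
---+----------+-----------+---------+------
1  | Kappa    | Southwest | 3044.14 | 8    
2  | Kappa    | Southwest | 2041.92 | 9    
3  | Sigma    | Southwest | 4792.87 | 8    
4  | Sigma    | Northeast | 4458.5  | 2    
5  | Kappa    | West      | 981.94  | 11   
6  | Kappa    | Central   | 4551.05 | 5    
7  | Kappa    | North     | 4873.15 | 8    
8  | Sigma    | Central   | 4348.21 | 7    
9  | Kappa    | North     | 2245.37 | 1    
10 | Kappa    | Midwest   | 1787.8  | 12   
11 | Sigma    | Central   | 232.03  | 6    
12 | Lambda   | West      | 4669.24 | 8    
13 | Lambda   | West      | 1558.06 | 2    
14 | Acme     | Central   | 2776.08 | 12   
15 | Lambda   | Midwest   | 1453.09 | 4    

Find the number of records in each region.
SELECT region, COUNT(*) as count
FROM orders
GROUP BY region

Result:
  Central: 4
  Midwest: 2
  North: 2
  Northeast: 1
  Southwest: 3
  West: 3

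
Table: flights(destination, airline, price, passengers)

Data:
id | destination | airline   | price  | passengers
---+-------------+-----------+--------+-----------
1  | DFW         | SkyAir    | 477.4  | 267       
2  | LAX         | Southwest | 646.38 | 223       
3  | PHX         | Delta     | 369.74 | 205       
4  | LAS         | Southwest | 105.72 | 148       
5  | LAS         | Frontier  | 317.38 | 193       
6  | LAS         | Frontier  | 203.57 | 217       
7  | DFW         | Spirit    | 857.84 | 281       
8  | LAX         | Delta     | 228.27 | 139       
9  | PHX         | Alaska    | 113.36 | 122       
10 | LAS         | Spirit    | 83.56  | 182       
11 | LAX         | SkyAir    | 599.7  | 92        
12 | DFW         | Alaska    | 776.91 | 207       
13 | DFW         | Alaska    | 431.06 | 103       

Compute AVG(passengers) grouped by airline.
SELECT airline, AVG(passengers) as result
FROM flights
GROUP BY airline

Result:
  Alaska: 144.00
  Delta: 172.00
  Frontier: 205.00
  SkyAir: 179.50
  Southwest: 185.50
  Spirit: 231.50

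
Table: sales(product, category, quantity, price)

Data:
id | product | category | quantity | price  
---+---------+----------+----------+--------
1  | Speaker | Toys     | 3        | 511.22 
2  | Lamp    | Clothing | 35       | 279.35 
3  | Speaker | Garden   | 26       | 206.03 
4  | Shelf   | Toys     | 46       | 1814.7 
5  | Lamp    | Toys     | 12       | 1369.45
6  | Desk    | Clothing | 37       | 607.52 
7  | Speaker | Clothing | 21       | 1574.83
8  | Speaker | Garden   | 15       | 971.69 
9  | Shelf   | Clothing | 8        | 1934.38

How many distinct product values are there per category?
SELECT category, COUNT(DISTINCT product)
FROM sales
GROUP BY category

Result:
  Clothing: 4 distinct
  Garden: 1 distinct
  Toys: 3 distinct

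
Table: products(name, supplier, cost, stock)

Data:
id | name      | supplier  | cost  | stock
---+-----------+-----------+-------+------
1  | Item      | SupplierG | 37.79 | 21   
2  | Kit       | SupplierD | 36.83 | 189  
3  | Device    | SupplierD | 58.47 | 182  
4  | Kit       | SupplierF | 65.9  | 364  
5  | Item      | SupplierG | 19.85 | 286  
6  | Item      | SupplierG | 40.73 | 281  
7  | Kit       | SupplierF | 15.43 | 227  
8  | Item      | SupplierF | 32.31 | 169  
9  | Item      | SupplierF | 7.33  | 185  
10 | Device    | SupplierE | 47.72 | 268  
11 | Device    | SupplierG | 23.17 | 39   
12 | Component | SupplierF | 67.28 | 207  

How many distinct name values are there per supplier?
SELECT supplier, COUNT(DISTINCT name)
FROM products
GROUP BY supplier

Result:
  SupplierD: 2 distinct
  SupplierE: 1 distinct
  SupplierF: 3 distinct
  SupplierG: 2 distinct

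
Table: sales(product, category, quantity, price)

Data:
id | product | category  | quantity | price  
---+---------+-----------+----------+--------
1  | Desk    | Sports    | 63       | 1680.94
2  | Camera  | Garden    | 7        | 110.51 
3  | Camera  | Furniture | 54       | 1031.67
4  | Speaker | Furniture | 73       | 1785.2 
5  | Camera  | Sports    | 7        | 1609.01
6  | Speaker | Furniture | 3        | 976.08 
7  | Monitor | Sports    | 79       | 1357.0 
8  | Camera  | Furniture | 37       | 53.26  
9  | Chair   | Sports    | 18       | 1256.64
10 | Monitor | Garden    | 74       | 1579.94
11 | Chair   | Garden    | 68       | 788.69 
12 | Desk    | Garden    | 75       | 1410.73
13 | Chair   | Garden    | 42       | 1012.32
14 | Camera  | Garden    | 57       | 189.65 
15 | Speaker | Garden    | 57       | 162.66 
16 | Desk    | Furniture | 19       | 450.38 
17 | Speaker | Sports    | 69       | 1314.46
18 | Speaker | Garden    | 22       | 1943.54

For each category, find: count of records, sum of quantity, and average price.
SELECT category,
       COUNT(*) as cnt,
       SUM(quantity) as total_quantity,
       AVG(price) as avg_price
FROM sales
GROUP BY category

Result:
  Furniture: 5 records, 186 total quantity, 859.32 avg price
  Garden: 8 records, 402 total quantity, 899.76 avg price
  Sports: 5 records, 236 total quantity, 1443.61 avg price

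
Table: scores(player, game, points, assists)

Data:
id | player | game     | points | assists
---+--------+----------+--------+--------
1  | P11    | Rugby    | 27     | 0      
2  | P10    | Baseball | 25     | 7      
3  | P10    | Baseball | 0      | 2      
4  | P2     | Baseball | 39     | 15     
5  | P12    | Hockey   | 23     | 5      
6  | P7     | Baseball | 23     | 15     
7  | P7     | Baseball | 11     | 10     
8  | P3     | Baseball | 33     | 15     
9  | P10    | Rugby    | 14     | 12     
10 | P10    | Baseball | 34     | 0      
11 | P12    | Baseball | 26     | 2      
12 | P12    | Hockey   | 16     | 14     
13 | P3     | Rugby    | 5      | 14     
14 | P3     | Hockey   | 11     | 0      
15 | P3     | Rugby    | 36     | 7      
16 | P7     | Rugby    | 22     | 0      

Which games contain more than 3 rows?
SELECT game, COUNT(*) as cnt
FROM scores
GROUP BY game
HAVING COUNT(*) > 3

Result:
  Baseball: 8
  Rugby: 5

Note: HAVING filters groups after aggregation, WHERE filters rows before.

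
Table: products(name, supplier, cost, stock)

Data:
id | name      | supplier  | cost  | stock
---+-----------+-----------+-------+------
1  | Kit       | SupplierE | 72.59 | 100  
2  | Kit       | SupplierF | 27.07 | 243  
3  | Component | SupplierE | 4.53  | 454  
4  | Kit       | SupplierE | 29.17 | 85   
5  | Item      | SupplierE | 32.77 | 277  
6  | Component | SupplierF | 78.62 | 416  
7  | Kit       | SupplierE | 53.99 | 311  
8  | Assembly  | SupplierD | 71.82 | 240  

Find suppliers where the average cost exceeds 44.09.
SELECT supplier, AVG(cost)
FROM products
GROUP BY supplier
HAVING AVG(cost) > 44.09

Result:
  SupplierD: avg=71.82
  SupplierF: avg=52.85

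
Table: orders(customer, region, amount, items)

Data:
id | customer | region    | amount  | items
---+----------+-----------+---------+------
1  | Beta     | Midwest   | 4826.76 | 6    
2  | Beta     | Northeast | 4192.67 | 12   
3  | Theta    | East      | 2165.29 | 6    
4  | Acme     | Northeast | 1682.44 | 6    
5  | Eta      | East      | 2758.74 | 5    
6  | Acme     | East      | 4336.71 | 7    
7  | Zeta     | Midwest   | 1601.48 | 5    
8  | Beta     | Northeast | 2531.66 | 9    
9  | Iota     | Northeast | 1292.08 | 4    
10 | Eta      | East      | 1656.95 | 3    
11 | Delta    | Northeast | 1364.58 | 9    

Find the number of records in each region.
SELECT region, COUNT(*) as count
FROM orders
GROUP BY region

Result:
  East: 4
  Midwest: 2
  Northeast: 5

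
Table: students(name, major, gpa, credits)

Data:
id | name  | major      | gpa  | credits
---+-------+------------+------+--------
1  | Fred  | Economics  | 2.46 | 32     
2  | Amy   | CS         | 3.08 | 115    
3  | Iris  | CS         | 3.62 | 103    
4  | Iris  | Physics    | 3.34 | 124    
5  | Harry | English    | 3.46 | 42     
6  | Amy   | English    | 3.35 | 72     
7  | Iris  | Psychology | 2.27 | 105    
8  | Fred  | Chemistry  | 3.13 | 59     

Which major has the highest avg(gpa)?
SELECT major, AVG(gpa) as val
FROM students
GROUP BY major
ORDER BY val DESC
LIMIT 1

Result: English with avg(gpa) = 3.41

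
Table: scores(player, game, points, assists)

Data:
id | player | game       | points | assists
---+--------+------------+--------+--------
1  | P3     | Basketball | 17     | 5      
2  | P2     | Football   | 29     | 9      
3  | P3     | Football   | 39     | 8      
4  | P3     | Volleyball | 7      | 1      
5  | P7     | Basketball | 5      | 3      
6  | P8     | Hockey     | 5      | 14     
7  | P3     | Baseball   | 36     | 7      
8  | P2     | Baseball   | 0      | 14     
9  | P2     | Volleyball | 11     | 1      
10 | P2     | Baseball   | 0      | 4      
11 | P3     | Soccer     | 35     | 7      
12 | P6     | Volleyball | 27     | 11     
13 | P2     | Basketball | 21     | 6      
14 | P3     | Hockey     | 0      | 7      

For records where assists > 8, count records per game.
SELECT game, COUNT(*)
FROM scores
WHERE assists > 8
GROUP BY game

Note: WHERE filters rows before grouping.

Result:
  Baseball: 1
  Football: 1
  Hockey: 1
  Volleyball: 1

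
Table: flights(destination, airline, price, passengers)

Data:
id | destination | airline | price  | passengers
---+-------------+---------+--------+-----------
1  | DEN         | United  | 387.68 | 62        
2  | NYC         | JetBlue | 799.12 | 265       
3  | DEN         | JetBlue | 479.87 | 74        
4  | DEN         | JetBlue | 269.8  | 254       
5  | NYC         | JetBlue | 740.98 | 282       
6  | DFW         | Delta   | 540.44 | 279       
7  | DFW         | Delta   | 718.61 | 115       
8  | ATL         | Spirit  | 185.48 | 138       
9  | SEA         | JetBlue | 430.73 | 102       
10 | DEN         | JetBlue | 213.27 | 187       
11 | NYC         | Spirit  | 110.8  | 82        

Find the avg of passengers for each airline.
SELECT airline, AVG(passengers) as result
FROM flights
GROUP BY airline

Result:
  Delta: 197.00
  JetBlue: 194.00
  Spirit: 110.00
  United: 62.00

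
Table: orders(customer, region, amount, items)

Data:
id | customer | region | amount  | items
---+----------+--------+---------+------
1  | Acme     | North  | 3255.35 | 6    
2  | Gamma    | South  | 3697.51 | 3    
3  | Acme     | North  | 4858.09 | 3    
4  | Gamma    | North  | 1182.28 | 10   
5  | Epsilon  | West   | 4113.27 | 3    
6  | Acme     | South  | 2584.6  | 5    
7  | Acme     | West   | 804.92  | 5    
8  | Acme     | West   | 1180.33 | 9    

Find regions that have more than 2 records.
SELECT region, COUNT(*) as cnt
FROM orders
GROUP BY region
HAVING COUNT(*) > 2

Result:
  North: 3
  West: 3

Note: HAVING filters groups after aggregation, WHERE filters rows before.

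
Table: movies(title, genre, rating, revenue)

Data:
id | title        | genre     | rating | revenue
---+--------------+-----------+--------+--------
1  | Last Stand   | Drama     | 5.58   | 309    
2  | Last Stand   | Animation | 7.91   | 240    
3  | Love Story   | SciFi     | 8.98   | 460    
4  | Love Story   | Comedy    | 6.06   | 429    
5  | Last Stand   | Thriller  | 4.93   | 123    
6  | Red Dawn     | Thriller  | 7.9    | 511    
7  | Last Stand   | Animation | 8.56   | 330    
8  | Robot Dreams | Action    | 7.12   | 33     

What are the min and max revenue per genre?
SELECT genre, MIN(revenue), MAX(revenue)
FROM movies
GROUP BY genre

Result:
  Action: min=33, max=33
  Animation: min=240, max=330
  Comedy: min=429, max=429
  Drama: min=309, max=309
  SciFi: min=460, max=460
  Thriller: min=123, max=511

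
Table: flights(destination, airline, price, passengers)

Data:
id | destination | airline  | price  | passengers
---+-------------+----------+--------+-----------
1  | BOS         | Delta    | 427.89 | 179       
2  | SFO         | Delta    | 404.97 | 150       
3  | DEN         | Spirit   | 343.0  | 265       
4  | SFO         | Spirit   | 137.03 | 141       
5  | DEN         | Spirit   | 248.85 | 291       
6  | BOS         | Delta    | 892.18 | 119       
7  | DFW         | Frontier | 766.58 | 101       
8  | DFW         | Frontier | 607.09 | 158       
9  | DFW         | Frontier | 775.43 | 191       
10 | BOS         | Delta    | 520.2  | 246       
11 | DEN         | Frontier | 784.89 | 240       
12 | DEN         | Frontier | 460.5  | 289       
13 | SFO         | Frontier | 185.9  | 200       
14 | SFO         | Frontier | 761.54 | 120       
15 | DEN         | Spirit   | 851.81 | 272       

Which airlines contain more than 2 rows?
SELECT airline, COUNT(*) as cnt
FROM flights
GROUP BY airline
HAVING COUNT(*) > 2

Result:
  Delta: 4
  Frontier: 7
  Spirit: 4

Note: HAVING filters groups after aggregation, WHERE filters rows before.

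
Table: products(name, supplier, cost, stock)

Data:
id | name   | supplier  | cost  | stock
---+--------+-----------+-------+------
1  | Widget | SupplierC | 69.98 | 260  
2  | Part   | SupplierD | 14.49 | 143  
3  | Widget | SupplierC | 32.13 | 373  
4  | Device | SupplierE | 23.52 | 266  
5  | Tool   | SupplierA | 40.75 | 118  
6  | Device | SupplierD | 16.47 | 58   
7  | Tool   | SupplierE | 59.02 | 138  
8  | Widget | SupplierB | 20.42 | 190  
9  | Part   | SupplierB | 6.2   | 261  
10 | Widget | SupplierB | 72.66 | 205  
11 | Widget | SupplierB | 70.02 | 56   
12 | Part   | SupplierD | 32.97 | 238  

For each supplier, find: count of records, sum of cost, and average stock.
SELECT supplier,
       COUNT(*) as cnt,
       SUM(cost) as total_cost,
       AVG(stock) as avg_stock
FROM products
GROUP BY supplier

Result:
  SupplierA: 1 records, 40.75 total cost, 118.00 avg stock
  SupplierB: 4 records, 169.30 total cost, 178.00 avg stock
  SupplierC: 2 records, 102.11 total cost, 316.50 avg stock
  SupplierD: 3 records, 63.93 total cost, 146.33 avg stock
  SupplierE: 2 records, 82.54 total cost, 202.00 avg stock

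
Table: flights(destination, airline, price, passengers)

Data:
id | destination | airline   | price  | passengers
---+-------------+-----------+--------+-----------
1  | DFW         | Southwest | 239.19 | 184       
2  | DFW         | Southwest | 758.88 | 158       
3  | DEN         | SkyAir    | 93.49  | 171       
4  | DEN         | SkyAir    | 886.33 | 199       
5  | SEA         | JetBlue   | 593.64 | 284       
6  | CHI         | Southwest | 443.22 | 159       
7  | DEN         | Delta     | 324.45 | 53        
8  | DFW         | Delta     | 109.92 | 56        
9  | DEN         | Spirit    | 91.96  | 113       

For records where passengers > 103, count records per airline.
SELECT airline, COUNT(*)
FROM flights
WHERE passengers > 103
GROUP BY airline

Note: WHERE filters rows before grouping.

Result:
  JetBlue: 1
  SkyAir: 2
  Southwest: 3
  Spirit: 1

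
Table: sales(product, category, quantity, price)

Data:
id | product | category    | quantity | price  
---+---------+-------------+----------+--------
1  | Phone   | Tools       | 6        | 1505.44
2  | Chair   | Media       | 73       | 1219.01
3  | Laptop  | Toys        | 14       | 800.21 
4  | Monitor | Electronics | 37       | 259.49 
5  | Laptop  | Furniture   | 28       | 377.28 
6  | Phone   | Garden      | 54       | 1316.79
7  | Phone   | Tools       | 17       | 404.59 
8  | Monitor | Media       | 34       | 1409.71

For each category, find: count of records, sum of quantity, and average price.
SELECT category,
       COUNT(*) as cnt,
       SUM(quantity) as total_quantity,
       AVG(price) as avg_price
FROM sales
GROUP BY category

Result:
  Electronics: 1 records, 37 total quantity, 259.49 avg price
  Furniture: 1 records, 28 total quantity, 377.28 avg price
  Garden: 1 records, 54 total quantity, 1316.79 avg price
  Media: 2 records, 107 total quantity, 1314.36 avg price
  Tools: 2 records, 23 total quantity, 955.02 avg price
  Toys: 1 records, 14 total quantity, 800.21 avg price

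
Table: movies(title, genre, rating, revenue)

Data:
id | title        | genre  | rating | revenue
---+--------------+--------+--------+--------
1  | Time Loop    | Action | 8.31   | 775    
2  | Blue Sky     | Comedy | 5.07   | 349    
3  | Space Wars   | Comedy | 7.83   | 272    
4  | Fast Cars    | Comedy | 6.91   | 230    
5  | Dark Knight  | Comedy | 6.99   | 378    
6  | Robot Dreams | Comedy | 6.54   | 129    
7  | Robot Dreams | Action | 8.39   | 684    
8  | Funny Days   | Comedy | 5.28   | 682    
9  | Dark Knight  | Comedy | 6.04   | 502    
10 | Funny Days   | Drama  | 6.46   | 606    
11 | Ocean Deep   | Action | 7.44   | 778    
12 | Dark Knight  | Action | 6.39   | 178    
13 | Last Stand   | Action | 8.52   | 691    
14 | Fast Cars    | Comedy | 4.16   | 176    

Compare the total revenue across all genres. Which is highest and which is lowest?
SELECT genre, SUM(revenue)
FROM movies
GROUP BY genre
ORDER BY SUM(revenue)

All groups:
  Drama: 606
  Comedy: 2718
  Action: 3106

Highest: Action (3106)
Lowest: Drama (606)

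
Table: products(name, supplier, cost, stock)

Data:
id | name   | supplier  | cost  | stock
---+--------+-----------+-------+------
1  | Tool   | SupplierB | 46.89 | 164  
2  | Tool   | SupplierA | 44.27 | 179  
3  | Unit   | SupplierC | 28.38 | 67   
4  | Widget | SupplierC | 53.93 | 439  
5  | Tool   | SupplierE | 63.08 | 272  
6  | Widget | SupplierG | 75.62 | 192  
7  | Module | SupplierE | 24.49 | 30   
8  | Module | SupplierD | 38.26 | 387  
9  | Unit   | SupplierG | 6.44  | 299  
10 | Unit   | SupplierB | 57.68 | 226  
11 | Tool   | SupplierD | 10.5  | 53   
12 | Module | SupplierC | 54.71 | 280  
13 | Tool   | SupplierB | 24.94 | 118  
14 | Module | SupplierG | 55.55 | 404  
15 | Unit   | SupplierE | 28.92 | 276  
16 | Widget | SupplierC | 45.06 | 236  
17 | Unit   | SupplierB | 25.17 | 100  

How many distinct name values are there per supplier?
SELECT supplier, COUNT(DISTINCT name)
FROM products
GROUP BY supplier

Result:
  SupplierA: 1 distinct
  SupplierB: 2 distinct
  SupplierC: 3 distinct
  SupplierD: 2 distinct
  SupplierE: 3 distinct
  SupplierG: 3 distinct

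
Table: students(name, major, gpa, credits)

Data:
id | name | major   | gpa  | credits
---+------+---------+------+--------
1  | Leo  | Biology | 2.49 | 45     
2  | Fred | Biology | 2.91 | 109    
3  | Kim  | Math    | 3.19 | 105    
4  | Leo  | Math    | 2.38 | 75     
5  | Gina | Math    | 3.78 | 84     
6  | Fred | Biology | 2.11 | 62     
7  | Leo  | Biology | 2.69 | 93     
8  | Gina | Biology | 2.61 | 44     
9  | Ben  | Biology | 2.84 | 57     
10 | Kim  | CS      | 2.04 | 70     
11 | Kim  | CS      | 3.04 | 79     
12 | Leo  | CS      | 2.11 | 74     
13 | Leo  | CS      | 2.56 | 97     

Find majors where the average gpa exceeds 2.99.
SELECT major, AVG(gpa)
FROM students
GROUP BY major
HAVING AVG(gpa) > 2.99

Result:
  Math: avg=3.12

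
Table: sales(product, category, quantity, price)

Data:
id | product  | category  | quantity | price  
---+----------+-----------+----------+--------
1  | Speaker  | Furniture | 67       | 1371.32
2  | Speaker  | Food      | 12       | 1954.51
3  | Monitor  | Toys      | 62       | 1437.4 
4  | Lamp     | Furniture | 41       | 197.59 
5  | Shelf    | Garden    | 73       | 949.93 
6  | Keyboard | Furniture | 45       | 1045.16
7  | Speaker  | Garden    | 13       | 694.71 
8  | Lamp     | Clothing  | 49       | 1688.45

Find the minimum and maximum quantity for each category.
SELECT category, MIN(quantity), MAX(quantity)
FROM sales
GROUP BY category

Result:
  Clothing: min=49, max=49
  Food: min=12, max=12
  Furniture: min=41, max=67
  Garden: min=13, max=73
  Toys: min=62, max=62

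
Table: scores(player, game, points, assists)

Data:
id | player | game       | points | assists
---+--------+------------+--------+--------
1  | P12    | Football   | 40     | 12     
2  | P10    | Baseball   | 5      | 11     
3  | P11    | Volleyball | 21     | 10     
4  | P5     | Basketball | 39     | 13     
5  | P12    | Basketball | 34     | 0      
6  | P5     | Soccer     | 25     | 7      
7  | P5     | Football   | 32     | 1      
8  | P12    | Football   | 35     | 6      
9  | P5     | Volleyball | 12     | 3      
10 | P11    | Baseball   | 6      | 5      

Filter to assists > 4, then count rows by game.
SELECT game, COUNT(*)
FROM scores
WHERE assists > 4
GROUP BY game

Note: WHERE filters rows before grouping.

Result:
  Baseball: 2
  Basketball: 1
  Football: 2
  Soccer: 1
  Volleyball: 1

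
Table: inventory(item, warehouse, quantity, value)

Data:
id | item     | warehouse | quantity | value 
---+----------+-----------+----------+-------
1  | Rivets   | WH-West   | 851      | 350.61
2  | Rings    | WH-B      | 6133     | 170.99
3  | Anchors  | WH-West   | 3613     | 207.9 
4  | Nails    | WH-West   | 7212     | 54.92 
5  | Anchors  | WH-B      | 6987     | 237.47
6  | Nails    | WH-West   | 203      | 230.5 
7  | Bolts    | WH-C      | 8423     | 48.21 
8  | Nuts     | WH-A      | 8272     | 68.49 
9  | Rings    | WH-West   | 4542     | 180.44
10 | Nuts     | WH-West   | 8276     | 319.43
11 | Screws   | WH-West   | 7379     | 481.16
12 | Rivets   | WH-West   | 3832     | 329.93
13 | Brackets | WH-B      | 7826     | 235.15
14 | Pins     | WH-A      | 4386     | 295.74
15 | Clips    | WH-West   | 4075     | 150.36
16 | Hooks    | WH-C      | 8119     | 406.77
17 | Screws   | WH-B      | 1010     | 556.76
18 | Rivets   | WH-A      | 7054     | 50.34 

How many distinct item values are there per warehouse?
SELECT warehouse, COUNT(DISTINCT item)
FROM inventory
GROUP BY warehouse

Result:
  WH-A: 3 distinct
  WH-B: 4 distinct
  WH-C: 2 distinct
  WH-West: 7 distinct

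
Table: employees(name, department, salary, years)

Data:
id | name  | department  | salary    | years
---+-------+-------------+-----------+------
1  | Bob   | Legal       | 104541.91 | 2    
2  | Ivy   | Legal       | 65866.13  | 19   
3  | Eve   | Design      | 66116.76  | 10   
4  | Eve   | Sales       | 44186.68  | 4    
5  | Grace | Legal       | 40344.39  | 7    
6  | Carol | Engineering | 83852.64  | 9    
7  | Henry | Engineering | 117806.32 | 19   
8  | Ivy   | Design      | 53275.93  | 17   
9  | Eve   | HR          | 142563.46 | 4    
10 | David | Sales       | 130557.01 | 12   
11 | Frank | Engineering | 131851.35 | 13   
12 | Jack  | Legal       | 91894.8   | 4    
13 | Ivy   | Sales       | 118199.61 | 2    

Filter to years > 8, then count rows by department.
SELECT department, COUNT(*)
FROM employees
WHERE years > 8
GROUP BY department

Note: WHERE filters rows before grouping.

Result:
  Design: 2
  Engineering: 3
  Legal: 1
  Sales: 1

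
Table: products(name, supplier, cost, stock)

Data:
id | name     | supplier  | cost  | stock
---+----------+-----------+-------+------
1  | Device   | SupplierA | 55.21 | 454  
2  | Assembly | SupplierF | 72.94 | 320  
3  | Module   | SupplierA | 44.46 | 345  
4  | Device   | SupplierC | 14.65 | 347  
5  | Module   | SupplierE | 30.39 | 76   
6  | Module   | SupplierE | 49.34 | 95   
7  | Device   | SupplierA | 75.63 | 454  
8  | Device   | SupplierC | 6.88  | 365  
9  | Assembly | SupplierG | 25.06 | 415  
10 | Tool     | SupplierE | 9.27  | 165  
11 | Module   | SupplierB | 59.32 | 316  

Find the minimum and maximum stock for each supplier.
SELECT supplier, MIN(stock), MAX(stock)
FROM products
GROUP BY supplier

Result:
  SupplierA: min=345, max=454
  SupplierB: min=316, max=316
  SupplierC: min=347, max=365
  SupplierE: min=76, max=165
  SupplierF: min=320, max=320
  SupplierG: min=415, max=415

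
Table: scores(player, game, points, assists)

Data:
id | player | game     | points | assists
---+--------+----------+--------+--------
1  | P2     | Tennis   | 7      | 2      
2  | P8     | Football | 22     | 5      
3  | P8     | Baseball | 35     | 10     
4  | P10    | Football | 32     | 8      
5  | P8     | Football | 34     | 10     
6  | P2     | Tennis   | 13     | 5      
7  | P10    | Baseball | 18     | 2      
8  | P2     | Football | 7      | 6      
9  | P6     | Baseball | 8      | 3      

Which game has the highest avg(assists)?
SELECT game, AVG(assists) as val
FROM scores
GROUP BY game
ORDER BY val DESC
LIMIT 1

Result: Football with avg(assists) = 7.25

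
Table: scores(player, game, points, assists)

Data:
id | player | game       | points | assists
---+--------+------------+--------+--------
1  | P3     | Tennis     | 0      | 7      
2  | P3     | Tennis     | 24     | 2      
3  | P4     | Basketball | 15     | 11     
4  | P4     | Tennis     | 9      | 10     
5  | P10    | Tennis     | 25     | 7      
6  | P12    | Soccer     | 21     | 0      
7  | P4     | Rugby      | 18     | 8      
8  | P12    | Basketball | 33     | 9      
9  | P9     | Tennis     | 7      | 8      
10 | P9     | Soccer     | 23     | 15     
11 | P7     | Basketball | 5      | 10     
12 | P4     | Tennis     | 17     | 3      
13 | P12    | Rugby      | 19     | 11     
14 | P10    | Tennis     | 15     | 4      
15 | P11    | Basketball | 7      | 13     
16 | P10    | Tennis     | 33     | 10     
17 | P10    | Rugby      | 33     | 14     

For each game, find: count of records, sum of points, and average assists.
SELECT game,
       COUNT(*) as cnt,
       SUM(points) as total_points,
       AVG(assists) as avg_assists
FROM scores
GROUP BY game

Result:
  Basketball: 4 records, 60 total points, 10.75 avg assists
  Rugby: 3 records, 70 total points, 11.00 avg assists
  Soccer: 2 records, 44 total points, 7.50 avg assists
  Tennis: 8 records, 130 total points, 6.38 avg assists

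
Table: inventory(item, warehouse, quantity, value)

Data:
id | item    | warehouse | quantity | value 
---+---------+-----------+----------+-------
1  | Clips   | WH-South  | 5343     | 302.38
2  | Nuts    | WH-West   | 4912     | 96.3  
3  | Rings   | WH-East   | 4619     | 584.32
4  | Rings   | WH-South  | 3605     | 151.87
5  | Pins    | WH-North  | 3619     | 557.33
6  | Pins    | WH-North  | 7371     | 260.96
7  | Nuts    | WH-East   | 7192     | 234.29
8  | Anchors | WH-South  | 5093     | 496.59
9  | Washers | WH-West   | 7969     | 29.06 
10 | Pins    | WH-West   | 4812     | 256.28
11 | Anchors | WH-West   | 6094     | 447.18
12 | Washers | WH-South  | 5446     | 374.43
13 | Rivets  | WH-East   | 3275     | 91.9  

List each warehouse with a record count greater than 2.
SELECT warehouse, COUNT(*) as cnt
FROM inventory
GROUP BY warehouse
HAVING COUNT(*) > 2

Result:
  WH-East: 3
  WH-South: 4
  WH-West: 4

Note: HAVING filters groups after aggregation, WHERE filters rows before.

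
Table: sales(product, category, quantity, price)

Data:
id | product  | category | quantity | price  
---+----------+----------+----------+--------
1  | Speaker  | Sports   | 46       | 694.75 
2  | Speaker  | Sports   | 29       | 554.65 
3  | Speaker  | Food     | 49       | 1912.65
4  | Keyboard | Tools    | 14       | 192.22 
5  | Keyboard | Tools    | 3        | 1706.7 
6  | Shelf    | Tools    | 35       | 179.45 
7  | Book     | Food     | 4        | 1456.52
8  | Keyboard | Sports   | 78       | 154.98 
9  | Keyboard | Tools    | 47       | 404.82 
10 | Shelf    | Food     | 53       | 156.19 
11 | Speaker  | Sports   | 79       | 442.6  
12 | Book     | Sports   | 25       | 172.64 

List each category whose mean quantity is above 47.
SELECT category, AVG(quantity)
FROM sales
GROUP BY category
HAVING AVG(quantity) > 47

Result:
  Sports: avg=51.40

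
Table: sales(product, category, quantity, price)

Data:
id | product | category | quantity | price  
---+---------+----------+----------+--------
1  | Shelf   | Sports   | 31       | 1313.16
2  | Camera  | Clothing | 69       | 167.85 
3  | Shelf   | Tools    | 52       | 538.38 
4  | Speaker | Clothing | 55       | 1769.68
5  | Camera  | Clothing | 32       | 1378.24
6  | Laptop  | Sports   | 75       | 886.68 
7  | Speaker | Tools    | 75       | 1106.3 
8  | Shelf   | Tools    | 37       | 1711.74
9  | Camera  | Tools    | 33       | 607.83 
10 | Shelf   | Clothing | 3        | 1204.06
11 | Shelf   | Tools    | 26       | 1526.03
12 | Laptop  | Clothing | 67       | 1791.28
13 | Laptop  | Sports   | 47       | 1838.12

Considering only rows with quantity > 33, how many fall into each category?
SELECT category, COUNT(*)
FROM sales
WHERE quantity > 33
GROUP BY category

Note: WHERE filters rows before grouping.

Result:
  Clothing: 3
  Sports: 2
  Tools: 3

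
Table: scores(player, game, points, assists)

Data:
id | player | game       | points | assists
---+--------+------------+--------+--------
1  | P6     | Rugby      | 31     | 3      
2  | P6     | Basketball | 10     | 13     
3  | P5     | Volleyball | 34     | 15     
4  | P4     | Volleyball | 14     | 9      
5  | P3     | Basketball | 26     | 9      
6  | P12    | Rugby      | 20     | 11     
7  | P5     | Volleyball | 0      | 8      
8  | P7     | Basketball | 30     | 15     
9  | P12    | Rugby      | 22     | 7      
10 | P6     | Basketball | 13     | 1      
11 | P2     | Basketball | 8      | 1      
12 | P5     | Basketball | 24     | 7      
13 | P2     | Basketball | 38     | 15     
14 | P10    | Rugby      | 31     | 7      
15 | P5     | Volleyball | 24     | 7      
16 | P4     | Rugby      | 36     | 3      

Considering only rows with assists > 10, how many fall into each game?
SELECT game, COUNT(*)
FROM scores
WHERE assists > 10
GROUP BY game

Note: WHERE filters rows before grouping.

Result:
  Basketball: 3
  Rugby: 1
  Volleyball: 1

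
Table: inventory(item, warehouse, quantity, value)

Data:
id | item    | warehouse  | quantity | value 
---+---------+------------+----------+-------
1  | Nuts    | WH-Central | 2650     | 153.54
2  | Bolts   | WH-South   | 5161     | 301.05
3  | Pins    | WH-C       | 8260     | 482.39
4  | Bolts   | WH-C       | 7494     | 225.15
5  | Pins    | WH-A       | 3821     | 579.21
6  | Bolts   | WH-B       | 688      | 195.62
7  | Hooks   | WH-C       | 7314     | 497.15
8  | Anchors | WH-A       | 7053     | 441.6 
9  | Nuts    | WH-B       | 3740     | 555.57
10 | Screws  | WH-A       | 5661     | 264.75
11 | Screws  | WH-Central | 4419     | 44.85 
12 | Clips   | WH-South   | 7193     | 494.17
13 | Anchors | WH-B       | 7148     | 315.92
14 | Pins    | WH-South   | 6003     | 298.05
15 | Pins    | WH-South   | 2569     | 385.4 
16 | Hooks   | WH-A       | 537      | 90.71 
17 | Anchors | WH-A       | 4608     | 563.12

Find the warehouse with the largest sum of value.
SELECT warehouse, SUM(value) as val
FROM inventory
GROUP BY warehouse
ORDER BY val DESC
LIMIT 1

Result: WH-A with sum(value) = 1939.39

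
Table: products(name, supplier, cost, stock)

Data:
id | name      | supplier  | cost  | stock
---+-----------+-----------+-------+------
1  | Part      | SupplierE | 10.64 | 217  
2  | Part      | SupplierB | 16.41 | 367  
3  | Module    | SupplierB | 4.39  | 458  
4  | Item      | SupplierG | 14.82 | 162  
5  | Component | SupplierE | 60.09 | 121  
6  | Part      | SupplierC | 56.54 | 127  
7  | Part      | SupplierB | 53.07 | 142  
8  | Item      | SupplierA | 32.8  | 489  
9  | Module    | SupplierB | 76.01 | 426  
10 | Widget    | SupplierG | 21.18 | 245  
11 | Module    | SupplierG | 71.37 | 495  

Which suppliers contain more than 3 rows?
SELECT supplier, COUNT(*) as cnt
FROM products
GROUP BY supplier
HAVING COUNT(*) > 3

Result:
  SupplierB: 4

Note: HAVING filters groups after aggregation, WHERE filters rows before.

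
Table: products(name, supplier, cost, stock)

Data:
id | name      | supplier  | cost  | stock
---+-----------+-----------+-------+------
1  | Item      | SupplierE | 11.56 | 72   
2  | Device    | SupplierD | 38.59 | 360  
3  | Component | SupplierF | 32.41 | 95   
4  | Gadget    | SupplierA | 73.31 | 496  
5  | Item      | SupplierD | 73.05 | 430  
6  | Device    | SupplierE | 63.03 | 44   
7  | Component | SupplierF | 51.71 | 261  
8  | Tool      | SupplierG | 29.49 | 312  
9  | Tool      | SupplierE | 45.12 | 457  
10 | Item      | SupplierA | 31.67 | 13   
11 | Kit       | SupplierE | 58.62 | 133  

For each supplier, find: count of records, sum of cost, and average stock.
SELECT supplier,
       COUNT(*) as cnt,
       SUM(cost) as total_cost,
       AVG(stock) as avg_stock
FROM products
GROUP BY supplier

Result:
  SupplierA: 2 records, 104.98 total cost, 254.50 avg stock
  SupplierD: 2 records, 111.64 total cost, 395.00 avg stock
  SupplierE: 4 records, 178.33 total cost, 176.50 avg stock
  SupplierF: 2 records, 84.12 total cost, 178.00 avg stock
  SupplierG: 1 records, 29.49 total cost, 312.00 avg stock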